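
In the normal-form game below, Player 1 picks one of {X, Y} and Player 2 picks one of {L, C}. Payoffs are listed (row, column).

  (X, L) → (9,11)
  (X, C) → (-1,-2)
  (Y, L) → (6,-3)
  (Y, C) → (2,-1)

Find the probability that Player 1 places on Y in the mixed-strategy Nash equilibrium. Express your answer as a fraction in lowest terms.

13/15

Player 1's mix p on X must make Player 2 indifferent between L and C.
Player 2's payoff from L: 11p + (-3)(1−p). From C: (-2)p + (-1)(1−p).
Set equal: 13p = 2(1−p) → p = 2/15.
Probability on Y is 1 − 2/15 = 13/15.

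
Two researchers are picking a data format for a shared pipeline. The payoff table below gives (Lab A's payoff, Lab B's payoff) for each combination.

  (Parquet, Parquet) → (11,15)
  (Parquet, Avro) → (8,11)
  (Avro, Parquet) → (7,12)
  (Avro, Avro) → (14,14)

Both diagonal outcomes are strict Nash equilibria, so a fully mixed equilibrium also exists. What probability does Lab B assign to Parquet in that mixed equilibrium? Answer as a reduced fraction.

Lab B's mix q on Parquet must make Lab A indifferent between Parquet and Avro.
Lab A's payoff from Parquet: 11q + 8(1−q). From Avro: 7q + 14(1−q).
Set equal: 4q = 6(1−q) → q = 6/10 = 3/5.

3/5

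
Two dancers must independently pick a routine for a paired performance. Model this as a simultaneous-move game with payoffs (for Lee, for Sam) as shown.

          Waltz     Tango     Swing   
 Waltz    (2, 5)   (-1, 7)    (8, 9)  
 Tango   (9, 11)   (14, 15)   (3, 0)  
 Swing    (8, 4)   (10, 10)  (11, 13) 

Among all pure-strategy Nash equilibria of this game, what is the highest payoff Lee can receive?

14

Both Tango is a pure NE (Lee: 14 ≥ 10; Sam: 15 ≥ 11). Lee gets 14.
Both Swing is a pure NE (Lee: 11 ≥ 8; Sam: 13 ≥ 10). Lee gets 11.
Every other cell has a profitable deviation for at least one player. Highest of {14, 11} is 14.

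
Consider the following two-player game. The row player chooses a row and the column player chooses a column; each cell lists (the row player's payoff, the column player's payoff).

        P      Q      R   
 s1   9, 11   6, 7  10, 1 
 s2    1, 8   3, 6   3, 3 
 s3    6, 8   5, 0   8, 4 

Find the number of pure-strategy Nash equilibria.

(s1, P): the row player gets 9 (best alternative 6); the column player gets 11 (best alternative 7). Neither deviates — NE.
(s3, R) is not a NE: the row player would switch to s1 (10 > 8).
No other cell survives both best-response checks, so there is 1 pure NE.

1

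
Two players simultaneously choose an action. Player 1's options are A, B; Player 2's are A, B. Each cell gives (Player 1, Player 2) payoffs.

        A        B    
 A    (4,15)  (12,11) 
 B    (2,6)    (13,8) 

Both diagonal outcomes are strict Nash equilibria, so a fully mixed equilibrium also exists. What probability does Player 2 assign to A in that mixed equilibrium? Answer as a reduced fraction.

1/3

Player 2's mix q on A must make Player 1 indifferent between A and B.
Player 1's payoff from A: 4q + 12(1−q). From B: 2q + 13(1−q).
Set equal: 2q = 1(1−q) → q = 1/3.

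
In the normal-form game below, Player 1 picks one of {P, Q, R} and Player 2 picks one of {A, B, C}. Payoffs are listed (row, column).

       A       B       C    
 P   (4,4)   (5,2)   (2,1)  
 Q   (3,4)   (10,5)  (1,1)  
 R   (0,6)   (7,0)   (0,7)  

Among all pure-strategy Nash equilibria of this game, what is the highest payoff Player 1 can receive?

10

(P, A) is a pure NE (Player 1: 4 ≥ 3; Player 2: 4 ≥ 2). Player 1 gets 4.
(Q, B) is a pure NE (Player 1: 10 ≥ 7; Player 2: 5 ≥ 4). Player 1 gets 10.
Every other cell has a profitable deviation for at least one player. Highest of {4, 10} is 10.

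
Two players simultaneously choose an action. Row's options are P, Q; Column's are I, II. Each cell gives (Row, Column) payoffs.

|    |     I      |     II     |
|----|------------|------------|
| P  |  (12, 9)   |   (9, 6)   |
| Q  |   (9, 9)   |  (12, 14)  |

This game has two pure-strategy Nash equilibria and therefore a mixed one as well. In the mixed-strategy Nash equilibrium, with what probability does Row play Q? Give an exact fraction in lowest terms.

Row's mix p on P must make Column indifferent between I and II.
Column's payoff from I: 9p + 9(1−p). From II: 6p + 14(1−p).
Set equal: 3p = 5(1−p) → p = 5/8.
Probability on Q is 1 − 5/8 = 3/8.

3/8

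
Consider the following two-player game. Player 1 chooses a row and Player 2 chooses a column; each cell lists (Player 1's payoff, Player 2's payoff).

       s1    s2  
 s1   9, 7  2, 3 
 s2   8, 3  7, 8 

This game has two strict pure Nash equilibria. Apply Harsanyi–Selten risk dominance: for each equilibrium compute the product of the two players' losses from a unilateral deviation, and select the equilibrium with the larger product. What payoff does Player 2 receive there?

8

At both s1: Player 1 loses 9 − 8 = 1 by deviating; Player 2 loses 7 − 3 = 4. Product = 1·4 = 4.
At both s2: Player 1 loses 7 − 2 = 5 by deviating; Player 2 loses 8 − 3 = 5. Product = 5·5 = 25.
25 > 4, so both s2 is risk-dominant. Player 2's payoff there is 8.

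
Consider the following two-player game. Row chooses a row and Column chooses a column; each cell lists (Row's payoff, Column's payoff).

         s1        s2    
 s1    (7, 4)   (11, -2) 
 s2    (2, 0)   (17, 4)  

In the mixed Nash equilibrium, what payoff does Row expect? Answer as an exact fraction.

97/11

Column mixes with probability q on s1, chosen so Row is indifferent: 7q + 11(1−q) = 2q + 17(1−q) gives q = 6/11.
Row's expected payoff (from either row, since indifferent) is 7·6/11 + 11·5/11 = 97/11.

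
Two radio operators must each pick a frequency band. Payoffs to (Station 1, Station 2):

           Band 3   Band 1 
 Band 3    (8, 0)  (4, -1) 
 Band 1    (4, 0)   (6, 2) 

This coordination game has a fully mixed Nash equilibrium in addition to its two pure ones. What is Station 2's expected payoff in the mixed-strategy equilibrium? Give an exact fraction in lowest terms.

Station 1 mixes with probability p on Band 3, chosen so Station 2 is indifferent: 0p + 0(1−p) = (-1)p + 2(1−p) gives p = 2/3.
Station 2's expected payoff is 0·2/3 + 0·1/3 = 0.

0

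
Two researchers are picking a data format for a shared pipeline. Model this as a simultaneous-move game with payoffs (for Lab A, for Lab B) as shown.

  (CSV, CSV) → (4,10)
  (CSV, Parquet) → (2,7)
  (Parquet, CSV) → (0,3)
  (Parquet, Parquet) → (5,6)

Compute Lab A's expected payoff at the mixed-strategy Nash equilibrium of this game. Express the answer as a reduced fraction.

20/7

Lab B mixes with probability q on CSV, chosen so Lab A is indifferent: 4q + 2(1−q) = 0q + 5(1−q) gives q = 3/7.
Lab A's expected payoff (from either row, since indifferent) is 4·3/7 + 2·4/7 = 20/7.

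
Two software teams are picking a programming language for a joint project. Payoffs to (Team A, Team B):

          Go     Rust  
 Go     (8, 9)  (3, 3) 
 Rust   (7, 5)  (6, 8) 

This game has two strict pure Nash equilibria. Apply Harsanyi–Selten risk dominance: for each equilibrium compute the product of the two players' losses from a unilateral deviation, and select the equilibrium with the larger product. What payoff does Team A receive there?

6

At both Go: Team A loses 8 − 7 = 1 by deviating; Team B loses 9 − 3 = 6. Product = 1·6 = 6.
At both Rust: Team A loses 6 − 3 = 3 by deviating; Team B loses 8 − 5 = 3. Product = 3·3 = 9.
9 > 6, so both Rust is risk-dominant. Team A's payoff there is 6.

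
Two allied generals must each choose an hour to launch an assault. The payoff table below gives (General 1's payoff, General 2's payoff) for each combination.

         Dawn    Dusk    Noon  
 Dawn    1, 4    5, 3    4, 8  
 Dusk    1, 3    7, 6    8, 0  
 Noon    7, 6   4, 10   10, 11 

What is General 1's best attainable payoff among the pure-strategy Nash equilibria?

Both Dusk is a pure NE (General 1: 7 ≥ 5; General 2: 6 ≥ 3). General 1 gets 7.
Both Noon is a pure NE (General 1: 10 ≥ 8; General 2: 11 ≥ 10). General 1 gets 10.
Every other cell has a profitable deviation for at least one player. Highest of {7, 10} is 10.

10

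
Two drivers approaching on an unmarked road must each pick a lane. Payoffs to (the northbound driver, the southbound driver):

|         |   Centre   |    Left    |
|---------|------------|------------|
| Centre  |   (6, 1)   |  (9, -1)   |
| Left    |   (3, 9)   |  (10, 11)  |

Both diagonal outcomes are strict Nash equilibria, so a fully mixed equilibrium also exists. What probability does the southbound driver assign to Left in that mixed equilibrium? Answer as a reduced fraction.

3/4

The southbound driver's mix q on Centre must make the northbound driver indifferent between Centre and Left.
The northbound driver's payoff from Centre: 6q + 9(1−q). From Left: 3q + 10(1−q).
Set equal: 3q = 1(1−q) → q = 1/4.
Probability on Left is 1 − 1/4 = 3/4.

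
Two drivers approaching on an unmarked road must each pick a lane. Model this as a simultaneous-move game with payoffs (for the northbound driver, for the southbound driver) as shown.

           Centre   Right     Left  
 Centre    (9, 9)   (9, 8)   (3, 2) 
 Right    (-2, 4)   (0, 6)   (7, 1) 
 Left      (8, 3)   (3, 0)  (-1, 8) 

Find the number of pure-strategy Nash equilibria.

1

Both Centre: the northbound driver gets 9 (best alternative 8); the southbound driver gets 9 (best alternative 8). Neither deviates — NE.
Both Left is not a NE: the northbound driver would switch to Right (7 > -1).
No other cell survives both best-response checks, so there is 1 pure NE.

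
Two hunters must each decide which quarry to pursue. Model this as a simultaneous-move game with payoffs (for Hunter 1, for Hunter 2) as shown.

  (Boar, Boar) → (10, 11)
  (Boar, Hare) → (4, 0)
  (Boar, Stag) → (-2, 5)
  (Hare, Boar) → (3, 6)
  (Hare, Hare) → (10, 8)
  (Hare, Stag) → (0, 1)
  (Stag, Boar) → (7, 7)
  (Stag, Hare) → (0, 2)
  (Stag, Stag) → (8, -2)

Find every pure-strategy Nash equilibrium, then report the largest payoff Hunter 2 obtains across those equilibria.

11

Both Boar is a pure NE (Hunter 1: 10 ≥ 7; Hunter 2: 11 ≥ 5). Hunter 2 gets 11.
Both Hare is a pure NE (Hunter 1: 10 ≥ 4; Hunter 2: 8 ≥ 6). Hunter 2 gets 8.
Every other cell has a profitable deviation for at least one player. Highest of {11, 8} is 11.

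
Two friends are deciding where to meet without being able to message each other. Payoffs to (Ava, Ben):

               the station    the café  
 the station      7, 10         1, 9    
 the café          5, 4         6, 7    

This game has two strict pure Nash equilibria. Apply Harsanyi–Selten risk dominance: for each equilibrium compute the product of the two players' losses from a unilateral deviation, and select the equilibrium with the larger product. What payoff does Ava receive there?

At both the station: Ava loses 7 − 5 = 2 by deviating; Ben loses 10 − 9 = 1. Product = 2·1 = 2.
At both the café: Ava loses 6 − 1 = 5 by deviating; Ben loses 7 − 4 = 3. Product = 5·3 = 15.
15 > 2, so both the café is risk-dominant. Ava's payoff there is 6.

6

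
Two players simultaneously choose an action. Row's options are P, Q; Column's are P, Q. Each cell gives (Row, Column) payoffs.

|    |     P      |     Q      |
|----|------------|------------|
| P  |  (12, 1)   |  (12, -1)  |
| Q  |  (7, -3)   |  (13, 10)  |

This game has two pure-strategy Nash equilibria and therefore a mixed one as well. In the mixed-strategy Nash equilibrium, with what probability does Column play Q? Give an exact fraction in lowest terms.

Column's mix q on P must make Row indifferent between P and Q.
Row's payoff from P: 12q + 12(1−q). From Q: 7q + 13(1−q).
Set equal: 5q = 1(1−q) → q = 1/6.
Probability on Q is 1 − 1/6 = 5/6.

5/6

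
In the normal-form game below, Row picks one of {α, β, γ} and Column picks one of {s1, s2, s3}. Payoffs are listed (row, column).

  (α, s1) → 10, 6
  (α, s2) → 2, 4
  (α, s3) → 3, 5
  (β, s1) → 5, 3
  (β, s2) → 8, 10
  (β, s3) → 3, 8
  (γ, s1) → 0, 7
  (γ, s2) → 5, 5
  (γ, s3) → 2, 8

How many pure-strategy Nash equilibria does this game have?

2

(α, s1): Row gets 10 (best alternative 5); Column gets 6 (best alternative 5). Neither deviates — NE.
(β, s2): Row gets 8 (best alternative 5); Column gets 10 (best alternative 8). Neither deviates — NE.
(γ, s3) is not a NE: Row would switch to α (3 > 2).
No other cell survives both best-response checks, so there are 2 pure NE.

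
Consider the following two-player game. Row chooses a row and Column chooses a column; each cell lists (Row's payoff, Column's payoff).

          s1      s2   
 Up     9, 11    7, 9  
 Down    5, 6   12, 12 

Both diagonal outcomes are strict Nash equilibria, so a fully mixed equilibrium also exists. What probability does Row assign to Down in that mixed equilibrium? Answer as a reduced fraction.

1/4

Row's mix p on Up must make Column indifferent between s1 and s2.
Column's payoff from s1: 11p + 6(1−p). From s2: 9p + 12(1−p).
Set equal: 2p = 6(1−p) → p = 6/8 = 3/4.
Probability on Down is 1 − 3/4 = 1/4.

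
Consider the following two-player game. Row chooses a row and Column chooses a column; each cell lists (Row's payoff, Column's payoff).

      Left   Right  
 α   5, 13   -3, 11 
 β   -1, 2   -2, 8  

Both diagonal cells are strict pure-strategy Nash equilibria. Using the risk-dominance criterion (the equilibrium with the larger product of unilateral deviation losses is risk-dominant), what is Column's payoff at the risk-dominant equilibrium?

At (α, Left): Row loses 5 − (-1) = 6 by deviating; Column loses 13 − 11 = 2. Product = 6·2 = 12.
At (β, Right): Row loses -2 − (-3) = 1 by deviating; Column loses 8 − 2 = 6. Product = 1·6 = 6.
12 > 6, so (α, Left) is risk-dominant. Column's payoff there is 13.

13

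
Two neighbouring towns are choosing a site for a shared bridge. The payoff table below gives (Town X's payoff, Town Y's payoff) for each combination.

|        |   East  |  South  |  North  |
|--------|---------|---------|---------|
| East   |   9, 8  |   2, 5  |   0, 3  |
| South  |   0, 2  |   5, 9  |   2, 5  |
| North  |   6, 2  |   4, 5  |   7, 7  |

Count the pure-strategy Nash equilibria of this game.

3

Both East: Town X gets 9 (best alternative 6); Town Y gets 8 (best alternative 5). Neither deviates — NE.
Both South: Town X gets 5 (best alternative 4); Town Y gets 9 (best alternative 5). Neither deviates — NE.
Both North: Town X gets 7 (best alternative 2); Town Y gets 7 (best alternative 5). Neither deviates — NE.
(East, South) is not a NE: Town X would switch to South (5 > 2).
No other cell survives both best-response checks, so there are 3 pure NE.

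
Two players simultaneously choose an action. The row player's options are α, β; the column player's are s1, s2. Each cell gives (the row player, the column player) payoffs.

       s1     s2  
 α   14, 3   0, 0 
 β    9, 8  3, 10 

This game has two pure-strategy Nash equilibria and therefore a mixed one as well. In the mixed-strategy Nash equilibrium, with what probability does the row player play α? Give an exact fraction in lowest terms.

2/5

The row player's mix p on α must make the column player indifferent between s1 and s2.
The column player's payoff from s1: 3p + 8(1−p). From s2: 0p + 10(1−p).
Set equal: 3p = 2(1−p) → p = 2/5.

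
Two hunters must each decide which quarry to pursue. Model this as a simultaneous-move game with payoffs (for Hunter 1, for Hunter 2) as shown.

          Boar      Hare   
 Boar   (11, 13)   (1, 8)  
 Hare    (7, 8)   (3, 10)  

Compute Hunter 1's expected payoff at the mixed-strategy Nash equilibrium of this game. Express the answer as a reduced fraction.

13/3

Hunter 2 mixes with probability q on Boar, chosen so Hunter 1 is indifferent: 11q + 1(1−q) = 7q + 3(1−q) gives q = 1/3.
Hunter 1's expected payoff (from either row, since indifferent) is 11·1/3 + 1·2/3 = 13/3.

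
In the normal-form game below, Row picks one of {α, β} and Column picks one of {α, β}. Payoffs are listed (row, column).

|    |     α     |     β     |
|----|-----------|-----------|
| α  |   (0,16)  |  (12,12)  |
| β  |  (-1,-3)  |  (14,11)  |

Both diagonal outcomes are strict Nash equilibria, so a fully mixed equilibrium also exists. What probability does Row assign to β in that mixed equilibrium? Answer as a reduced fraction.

Row's mix p on α must make Column indifferent between α and β.
Column's payoff from α: 16p + (-3)(1−p). From β: 12p + 11(1−p).
Set equal: 4p = 14(1−p) → p = 14/18 = 7/9.
Probability on β is 1 − 7/9 = 2/9.

2/9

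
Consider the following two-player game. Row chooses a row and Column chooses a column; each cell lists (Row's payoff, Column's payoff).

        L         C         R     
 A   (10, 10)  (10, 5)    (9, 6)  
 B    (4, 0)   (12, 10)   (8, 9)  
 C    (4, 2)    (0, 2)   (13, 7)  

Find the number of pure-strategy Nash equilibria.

(A, L): Row gets 10 (best alternative 4); Column gets 10 (best alternative 6). Neither deviates — NE.
(B, C): Row gets 12 (best alternative 10); Column gets 10 (best alternative 9). Neither deviates — NE.
(C, R): Row gets 13 (best alternative 9); Column gets 7 (best alternative 2). Neither deviates — NE.
(C, C) is not a NE: Row would switch to B (12 > 0).
No other cell survives both best-response checks, so there are 3 pure NE.

3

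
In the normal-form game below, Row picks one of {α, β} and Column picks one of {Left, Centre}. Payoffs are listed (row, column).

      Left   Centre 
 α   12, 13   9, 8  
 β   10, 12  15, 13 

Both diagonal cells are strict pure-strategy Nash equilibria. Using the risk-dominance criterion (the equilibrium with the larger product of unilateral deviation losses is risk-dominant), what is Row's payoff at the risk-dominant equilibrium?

12

At (α, Left): Row loses 12 − 10 = 2 by deviating; Column loses 13 − 8 = 5. Product = 2·5 = 10.
At (β, Centre): Row loses 15 − 9 = 6 by deviating; Column loses 13 − 12 = 1. Product = 6·1 = 6.
10 > 6, so (α, Left) is risk-dominant. Row's payoff there is 12.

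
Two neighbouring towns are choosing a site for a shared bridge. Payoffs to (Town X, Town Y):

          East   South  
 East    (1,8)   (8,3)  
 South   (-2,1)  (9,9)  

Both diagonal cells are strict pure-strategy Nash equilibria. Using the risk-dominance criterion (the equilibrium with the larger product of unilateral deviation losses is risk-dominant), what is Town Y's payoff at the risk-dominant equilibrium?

8

At both East: Town X loses 1 − (-2) = 3 by deviating; Town Y loses 8 − 3 = 5. Product = 3·5 = 15.
At both South: Town X loses 9 − 8 = 1 by deviating; Town Y loses 9 − 1 = 8. Product = 1·8 = 8.
15 > 8, so both East is risk-dominant. Town Y's payoff there is 8.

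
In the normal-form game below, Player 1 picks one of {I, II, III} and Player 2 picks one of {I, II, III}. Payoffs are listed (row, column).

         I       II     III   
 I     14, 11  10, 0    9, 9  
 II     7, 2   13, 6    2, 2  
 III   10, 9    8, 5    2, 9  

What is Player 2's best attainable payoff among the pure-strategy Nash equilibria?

Both I is a pure NE (Player 1: 14 ≥ 10; Player 2: 11 ≥ 9). Player 2 gets 11.
Both II is a pure NE (Player 1: 13 ≥ 10; Player 2: 6 ≥ 2). Player 2 gets 6.
Every other cell has a profitable deviation for at least one player. Highest of {11, 6} is 11.

11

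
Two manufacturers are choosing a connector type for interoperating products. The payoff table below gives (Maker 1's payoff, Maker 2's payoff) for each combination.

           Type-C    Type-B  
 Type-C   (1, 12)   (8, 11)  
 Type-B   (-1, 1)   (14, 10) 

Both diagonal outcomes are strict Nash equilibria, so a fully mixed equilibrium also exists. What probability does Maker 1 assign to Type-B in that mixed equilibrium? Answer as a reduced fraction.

1/10

Maker 1's mix p on Type-C must make Maker 2 indifferent between Type-C and Type-B.
Maker 2's payoff from Type-C: 12p + 1(1−p). From Type-B: 11p + 10(1−p).
Set equal: 1p = 9(1−p) → p = 9/10.
Probability on Type-B is 1 − 9/10 = 1/10.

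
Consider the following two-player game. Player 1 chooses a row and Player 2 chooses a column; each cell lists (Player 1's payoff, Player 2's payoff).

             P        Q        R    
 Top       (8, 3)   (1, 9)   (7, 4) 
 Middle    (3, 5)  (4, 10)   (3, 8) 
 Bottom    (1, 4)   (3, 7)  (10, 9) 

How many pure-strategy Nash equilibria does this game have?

(Middle, Q): Player 1 gets 4 (best alternative 3); Player 2 gets 10 (best alternative 8). Neither deviates — NE.
(Bottom, R): Player 1 gets 10 (best alternative 7); Player 2 gets 9 (best alternative 7). Neither deviates — NE.
(Top, P) is not a NE: Player 2 would switch to Q (9 > 3).
No other cell survives both best-response checks, so there are 2 pure NE.

2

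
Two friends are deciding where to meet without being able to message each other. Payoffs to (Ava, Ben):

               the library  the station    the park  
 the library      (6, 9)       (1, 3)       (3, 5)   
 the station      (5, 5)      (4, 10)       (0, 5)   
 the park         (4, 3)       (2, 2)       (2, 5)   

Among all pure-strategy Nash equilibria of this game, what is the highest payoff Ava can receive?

Both the library is a pure NE (Ava: 6 ≥ 5; Ben: 9 ≥ 5). Ava gets 6.
Both the station is a pure NE (Ava: 4 ≥ 2; Ben: 10 ≥ 5). Ava gets 4.
Every other cell has a profitable deviation for at least one player. Highest of {6, 4} is 6.

6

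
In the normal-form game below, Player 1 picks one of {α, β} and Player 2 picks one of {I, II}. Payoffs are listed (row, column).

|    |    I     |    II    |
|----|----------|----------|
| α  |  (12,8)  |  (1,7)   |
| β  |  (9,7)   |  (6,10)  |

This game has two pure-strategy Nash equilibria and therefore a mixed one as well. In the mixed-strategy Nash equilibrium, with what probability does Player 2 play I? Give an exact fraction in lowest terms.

5/8

Player 2's mix q on I must make Player 1 indifferent between α and β.
Player 1's payoff from α: 12q + 1(1−q). From β: 9q + 6(1−q).
Set equal: 3q = 5(1−q) → q = 5/8.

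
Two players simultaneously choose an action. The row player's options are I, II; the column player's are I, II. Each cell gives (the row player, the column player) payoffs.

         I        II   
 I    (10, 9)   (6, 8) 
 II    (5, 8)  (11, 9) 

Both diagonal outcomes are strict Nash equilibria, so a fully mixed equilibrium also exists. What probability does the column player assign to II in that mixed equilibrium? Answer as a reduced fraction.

1/2

The column player's mix q on I must make the row player indifferent between I and II.
The row player's payoff from I: 10q + 6(1−q). From II: 5q + 11(1−q).
Set equal: 5q = 5(1−q) → q = 5/10 = 1/2.
Probability on II is 1 − 1/2 = 1/2.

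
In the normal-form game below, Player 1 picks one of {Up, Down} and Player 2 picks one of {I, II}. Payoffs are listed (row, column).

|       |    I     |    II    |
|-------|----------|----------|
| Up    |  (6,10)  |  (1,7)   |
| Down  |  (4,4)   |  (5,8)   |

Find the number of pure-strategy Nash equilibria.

(Up, I): Player 1 gets 6 (best alternative 4); Player 2 gets 10 (best alternative 7). Neither deviates — NE.
(Down, II): Player 1 gets 5 (best alternative 1); Player 2 gets 8 (best alternative 4). Neither deviates — NE.
(Down, I) is not a NE: Player 1 would switch to Up (6 > 4).
No other cell survives both best-response checks, so there are 2 pure NE.

2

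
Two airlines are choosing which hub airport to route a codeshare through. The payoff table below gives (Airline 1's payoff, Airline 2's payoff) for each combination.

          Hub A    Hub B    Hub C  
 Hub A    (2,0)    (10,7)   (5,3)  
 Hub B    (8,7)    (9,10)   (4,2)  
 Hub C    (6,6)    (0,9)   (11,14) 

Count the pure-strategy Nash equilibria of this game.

2

(Hub A, Hub B): Airline 1 gets 10 (best alternative 9); Airline 2 gets 7 (best alternative 3). Neither deviates — NE.
Both Hub C: Airline 1 gets 11 (best alternative 5); Airline 2 gets 14 (best alternative 9). Neither deviates — NE.
Both Hub A is not a NE: Airline 1 would switch to Hub B (8 > 2).
No other cell survives both best-response checks, so there are 2 pure NE.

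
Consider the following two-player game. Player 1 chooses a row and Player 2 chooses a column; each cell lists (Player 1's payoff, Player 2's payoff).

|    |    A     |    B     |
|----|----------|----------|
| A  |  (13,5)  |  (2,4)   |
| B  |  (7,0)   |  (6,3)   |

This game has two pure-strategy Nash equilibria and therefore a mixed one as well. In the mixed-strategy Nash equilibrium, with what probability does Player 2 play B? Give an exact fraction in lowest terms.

3/5

Player 2's mix q on A must make Player 1 indifferent between A and B.
Player 1's payoff from A: 13q + 2(1−q). From B: 7q + 6(1−q).
Set equal: 6q = 4(1−q) → q = 4/10 = 2/5.
Probability on B is 1 − 2/5 = 3/5.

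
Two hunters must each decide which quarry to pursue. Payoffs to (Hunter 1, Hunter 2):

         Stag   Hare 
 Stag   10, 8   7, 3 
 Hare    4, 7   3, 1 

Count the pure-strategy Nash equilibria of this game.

Both Stag: Hunter 1 gets 10 (best alternative 4); Hunter 2 gets 8 (best alternative 3). Neither deviates — NE.
Both Hare is not a NE: Hunter 1 would switch to Stag (7 > 3).
No other cell survives both best-response checks, so there is 1 pure NE.

1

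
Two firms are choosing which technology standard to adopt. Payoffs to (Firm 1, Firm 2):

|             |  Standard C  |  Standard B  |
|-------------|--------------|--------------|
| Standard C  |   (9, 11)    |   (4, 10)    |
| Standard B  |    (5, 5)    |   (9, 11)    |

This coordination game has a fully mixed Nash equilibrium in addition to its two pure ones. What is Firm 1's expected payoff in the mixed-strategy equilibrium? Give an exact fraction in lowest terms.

Firm 2 mixes with probability q on Standard C, chosen so Firm 1 is indifferent: 9q + 4(1−q) = 5q + 9(1−q) gives q = 5/9.
Firm 1's expected payoff (from either row, since indifferent) is 9·5/9 + 4·4/9 = 61/9.

61/9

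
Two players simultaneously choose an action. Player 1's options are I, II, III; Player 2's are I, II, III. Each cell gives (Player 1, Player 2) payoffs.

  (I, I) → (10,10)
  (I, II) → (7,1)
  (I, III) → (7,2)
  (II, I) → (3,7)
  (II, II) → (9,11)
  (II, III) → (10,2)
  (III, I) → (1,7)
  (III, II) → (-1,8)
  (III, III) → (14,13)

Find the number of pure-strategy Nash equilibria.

Both I: Player 1 gets 10 (best alternative 3); Player 2 gets 10 (best alternative 2). Neither deviates — NE.
Both II: Player 1 gets 9 (best alternative 7); Player 2 gets 11 (best alternative 7). Neither deviates — NE.
Both III: Player 1 gets 14 (best alternative 10); Player 2 gets 13 (best alternative 8). Neither deviates — NE.
(I, III) is not a NE: Player 1 would switch to III (14 > 7).
No other cell survives both best-response checks, so there are 3 pure NE.

3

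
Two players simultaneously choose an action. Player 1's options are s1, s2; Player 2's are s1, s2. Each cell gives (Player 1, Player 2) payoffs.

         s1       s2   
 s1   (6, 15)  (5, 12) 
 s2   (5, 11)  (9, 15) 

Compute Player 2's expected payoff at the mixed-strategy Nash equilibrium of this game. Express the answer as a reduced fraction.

Player 1 mixes with probability p on s1, chosen so Player 2 is indifferent: 15p + 11(1−p) = 12p + 15(1−p) gives p = 4/7.
Player 2's expected payoff is 15·4/7 + 11·3/7 = 93/7.

93/7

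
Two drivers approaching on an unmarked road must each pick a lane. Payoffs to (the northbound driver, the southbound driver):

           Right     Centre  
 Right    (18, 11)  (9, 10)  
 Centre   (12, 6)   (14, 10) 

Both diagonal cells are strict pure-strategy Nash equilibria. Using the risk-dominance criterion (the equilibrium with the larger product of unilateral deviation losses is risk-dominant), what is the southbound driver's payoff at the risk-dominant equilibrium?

10

At both Right: the northbound driver loses 18 − 12 = 6 by deviating; the southbound driver loses 11 − 10 = 1. Product = 6·1 = 6.
At both Centre: the northbound driver loses 14 − 9 = 5 by deviating; the southbound driver loses 10 − 6 = 4. Product = 5·4 = 20.
20 > 6, so both Centre is risk-dominant. The southbound driver's payoff there is 10.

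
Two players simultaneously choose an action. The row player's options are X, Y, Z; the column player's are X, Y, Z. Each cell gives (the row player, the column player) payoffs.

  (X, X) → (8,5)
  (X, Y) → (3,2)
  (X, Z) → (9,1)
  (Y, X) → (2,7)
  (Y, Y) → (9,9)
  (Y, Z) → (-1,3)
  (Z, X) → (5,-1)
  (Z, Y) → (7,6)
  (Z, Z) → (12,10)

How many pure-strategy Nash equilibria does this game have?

Both X: the row player gets 8 (best alternative 5); the column player gets 5 (best alternative 2). Neither deviates — NE.
Both Y: the row player gets 9 (best alternative 7); the column player gets 9 (best alternative 7). Neither deviates — NE.
Both Z: the row player gets 12 (best alternative 9); the column player gets 10 (best alternative 6). Neither deviates — NE.
(X, Y) is not a NE: the row player would switch to Y (9 > 3).
No other cell survives both best-response checks, so there are 3 pure NE.

3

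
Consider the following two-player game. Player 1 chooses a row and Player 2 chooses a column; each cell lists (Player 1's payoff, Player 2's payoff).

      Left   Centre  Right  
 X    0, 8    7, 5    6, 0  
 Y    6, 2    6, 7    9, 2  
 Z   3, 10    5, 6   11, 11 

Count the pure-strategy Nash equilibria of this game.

(Z, Right): Player 1 gets 11 (best alternative 9); Player 2 gets 11 (best alternative 10). Neither deviates — NE.
(X, Left) is not a NE: Player 1 would switch to Y (6 > 0).
No other cell survives both best-response checks, so there is 1 pure NE.

1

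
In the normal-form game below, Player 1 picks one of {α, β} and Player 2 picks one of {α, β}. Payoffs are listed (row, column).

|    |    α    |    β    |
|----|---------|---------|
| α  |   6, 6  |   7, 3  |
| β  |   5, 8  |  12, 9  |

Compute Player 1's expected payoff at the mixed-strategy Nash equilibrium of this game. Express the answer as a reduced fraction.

Player 2 mixes with probability q on α, chosen so Player 1 is indifferent: 6q + 7(1−q) = 5q + 12(1−q) gives q = 5/6.
Player 1's expected payoff (from either row, since indifferent) is 6·5/6 + 7·1/6 = 37/6.

37/6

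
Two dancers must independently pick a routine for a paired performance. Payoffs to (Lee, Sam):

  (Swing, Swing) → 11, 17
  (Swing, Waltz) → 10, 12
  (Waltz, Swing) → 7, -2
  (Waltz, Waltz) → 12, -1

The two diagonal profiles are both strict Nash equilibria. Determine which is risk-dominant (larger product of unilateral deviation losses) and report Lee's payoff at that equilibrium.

At both Swing: Lee loses 11 − 7 = 4 by deviating; Sam loses 17 − 12 = 5. Product = 4·5 = 20.
At both Waltz: Lee loses 12 − 10 = 2 by deviating; Sam loses -1 − (-2) = 1. Product = 2·1 = 2.
20 > 2, so both Swing is risk-dominant. Lee's payoff there is 11.

11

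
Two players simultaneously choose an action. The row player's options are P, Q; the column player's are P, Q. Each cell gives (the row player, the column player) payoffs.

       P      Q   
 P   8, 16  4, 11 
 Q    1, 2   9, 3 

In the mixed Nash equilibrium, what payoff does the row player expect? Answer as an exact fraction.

The column player mixes with probability q on P, chosen so the row player is indifferent: 8q + 4(1−q) = 1q + 9(1−q) gives q = 5/12.
The row player's expected payoff (from either row, since indifferent) is 8·5/12 + 4·7/12 = 17/3.

17/3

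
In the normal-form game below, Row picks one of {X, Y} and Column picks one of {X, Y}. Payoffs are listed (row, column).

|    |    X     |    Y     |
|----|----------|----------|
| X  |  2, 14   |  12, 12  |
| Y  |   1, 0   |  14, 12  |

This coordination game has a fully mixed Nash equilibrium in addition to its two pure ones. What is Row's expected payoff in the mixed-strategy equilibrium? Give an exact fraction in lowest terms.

16/3

Column mixes with probability q on X, chosen so Row is indifferent: 2q + 12(1−q) = 1q + 14(1−q) gives q = 2/3.
Row's expected payoff (from either row, since indifferent) is 2·2/3 + 12·1/3 = 16/3.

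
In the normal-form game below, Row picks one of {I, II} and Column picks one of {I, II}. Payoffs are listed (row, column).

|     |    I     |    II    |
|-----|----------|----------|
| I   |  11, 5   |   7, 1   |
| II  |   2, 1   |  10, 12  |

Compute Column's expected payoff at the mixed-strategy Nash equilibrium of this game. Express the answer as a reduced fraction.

59/15

Row mixes with probability p on I, chosen so Column is indifferent: 5p + 1(1−p) = 1p + 12(1−p) gives p = 11/15.
Column's expected payoff is 5·11/15 + 1·4/15 = 59/15.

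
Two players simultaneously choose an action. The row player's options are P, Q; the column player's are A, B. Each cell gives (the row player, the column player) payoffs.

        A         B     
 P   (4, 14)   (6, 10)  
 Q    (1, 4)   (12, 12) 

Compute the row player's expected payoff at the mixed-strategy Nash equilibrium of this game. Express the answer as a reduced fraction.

14/3

The column player mixes with probability q on A, chosen so the row player is indifferent: 4q + 6(1−q) = 1q + 12(1−q) gives q = 2/3.
The row player's expected payoff (from either row, since indifferent) is 4·2/3 + 6·1/3 = 14/3.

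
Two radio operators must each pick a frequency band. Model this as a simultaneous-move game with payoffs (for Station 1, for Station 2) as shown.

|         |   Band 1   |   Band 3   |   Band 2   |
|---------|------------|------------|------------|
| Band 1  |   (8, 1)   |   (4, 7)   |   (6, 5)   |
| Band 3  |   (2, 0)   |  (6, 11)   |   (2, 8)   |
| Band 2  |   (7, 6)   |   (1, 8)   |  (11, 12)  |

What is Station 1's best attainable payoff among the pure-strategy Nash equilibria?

11

Both Band 3 is a pure NE (Station 1: 6 ≥ 4; Station 2: 11 ≥ 8). Station 1 gets 6.
Both Band 2 is a pure NE (Station 1: 11 ≥ 6; Station 2: 12 ≥ 8). Station 1 gets 11.
Every other cell has a profitable deviation for at least one player. Highest of {6, 11} is 11.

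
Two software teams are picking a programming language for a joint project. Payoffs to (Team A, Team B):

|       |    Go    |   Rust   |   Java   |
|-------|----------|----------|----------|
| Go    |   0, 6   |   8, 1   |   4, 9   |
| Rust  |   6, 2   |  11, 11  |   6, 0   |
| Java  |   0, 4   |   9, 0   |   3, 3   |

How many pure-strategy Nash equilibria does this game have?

Both Rust: Team A gets 11 (best alternative 9); Team B gets 11 (best alternative 2). Neither deviates — NE.
Both Go is not a NE: Team A would switch to Rust (6 > 0).
No other cell survives both best-response checks, so there is 1 pure NE.

1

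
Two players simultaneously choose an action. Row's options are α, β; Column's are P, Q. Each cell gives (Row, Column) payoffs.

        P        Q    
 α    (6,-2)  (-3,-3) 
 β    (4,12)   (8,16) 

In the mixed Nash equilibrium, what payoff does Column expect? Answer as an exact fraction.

4/5

Row mixes with probability p on α, chosen so Column is indifferent: (-2)p + 12(1−p) = (-3)p + 16(1−p) gives p = 4/5.
Column's expected payoff is (-2)·4/5 + 12·1/5 = 4/5.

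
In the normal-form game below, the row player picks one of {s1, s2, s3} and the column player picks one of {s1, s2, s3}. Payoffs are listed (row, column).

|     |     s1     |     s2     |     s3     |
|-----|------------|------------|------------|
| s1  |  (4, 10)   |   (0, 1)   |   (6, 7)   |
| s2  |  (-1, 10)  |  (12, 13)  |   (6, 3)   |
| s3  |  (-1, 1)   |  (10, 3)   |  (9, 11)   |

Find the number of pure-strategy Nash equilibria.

Both s1: the row player gets 4 (best alternative -1); the column player gets 10 (best alternative 7). Neither deviates — NE.
Both s2: the row player gets 12 (best alternative 10); the column player gets 13 (best alternative 10). Neither deviates — NE.
Both s3: the row player gets 9 (best alternative 6); the column player gets 11 (best alternative 3). Neither deviates — NE.
(s1, s3) is not a NE: the row player would switch to s3 (9 > 6).
No other cell survives both best-response checks, so there are 3 pure NE.

3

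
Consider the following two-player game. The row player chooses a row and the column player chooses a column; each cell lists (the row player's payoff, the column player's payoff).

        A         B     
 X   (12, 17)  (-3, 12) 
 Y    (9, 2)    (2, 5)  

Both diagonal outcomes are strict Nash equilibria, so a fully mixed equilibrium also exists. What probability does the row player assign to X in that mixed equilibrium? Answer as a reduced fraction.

The row player's mix p on X must make the column player indifferent between A and B.
The column player's payoff from A: 17p + 2(1−p). From B: 12p + 5(1−p).
Set equal: 5p = 3(1−p) → p = 3/8.

3/8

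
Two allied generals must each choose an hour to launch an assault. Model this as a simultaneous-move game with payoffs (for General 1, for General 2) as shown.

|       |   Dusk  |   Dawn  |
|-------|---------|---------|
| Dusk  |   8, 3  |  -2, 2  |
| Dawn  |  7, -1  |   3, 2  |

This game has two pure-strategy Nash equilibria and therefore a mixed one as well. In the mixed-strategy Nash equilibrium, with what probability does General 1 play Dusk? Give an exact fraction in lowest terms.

3/4

General 1's mix p on Dusk must make General 2 indifferent between Dusk and Dawn.
General 2's payoff from Dusk: 3p + (-1)(1−p). From Dawn: 2p + 2(1−p).
Set equal: 1p = 3(1−p) → p = 3/4.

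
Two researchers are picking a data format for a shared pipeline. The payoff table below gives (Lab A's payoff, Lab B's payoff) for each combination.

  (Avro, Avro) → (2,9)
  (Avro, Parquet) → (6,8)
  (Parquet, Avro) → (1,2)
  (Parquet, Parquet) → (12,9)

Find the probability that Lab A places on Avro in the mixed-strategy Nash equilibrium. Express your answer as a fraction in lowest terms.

7/8

Lab A's mix p on Avro must make Lab B indifferent between Avro and Parquet.
Lab B's payoff from Avro: 9p + 2(1−p). From Parquet: 8p + 9(1−p).
Set equal: 1p = 7(1−p) → p = 7/8.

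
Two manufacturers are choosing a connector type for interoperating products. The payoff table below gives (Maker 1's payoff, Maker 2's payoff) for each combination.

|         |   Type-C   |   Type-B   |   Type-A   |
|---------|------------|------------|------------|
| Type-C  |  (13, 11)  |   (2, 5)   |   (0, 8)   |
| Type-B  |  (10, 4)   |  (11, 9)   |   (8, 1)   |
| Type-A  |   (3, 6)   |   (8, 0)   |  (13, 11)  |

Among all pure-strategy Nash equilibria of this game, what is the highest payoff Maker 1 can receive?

13

Both Type-C is a pure NE (Maker 1: 13 ≥ 10; Maker 2: 11 ≥ 8). Maker 1 gets 13.
Both Type-B is a pure NE (Maker 1: 11 ≥ 8; Maker 2: 9 ≥ 4). Maker 1 gets 11.
Both Type-A is a pure NE (Maker 1: 13 ≥ 8; Maker 2: 11 ≥ 6). Maker 1 gets 13.
Every other cell has a profitable deviation for at least one player. Highest of {13, 11, 13} is 13.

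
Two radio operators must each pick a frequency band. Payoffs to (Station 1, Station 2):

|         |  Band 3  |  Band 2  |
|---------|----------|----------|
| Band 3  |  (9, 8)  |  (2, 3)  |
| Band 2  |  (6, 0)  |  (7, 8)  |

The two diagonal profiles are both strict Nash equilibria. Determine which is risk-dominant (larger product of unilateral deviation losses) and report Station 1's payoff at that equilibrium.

7

At both Band 3: Station 1 loses 9 − 6 = 3 by deviating; Station 2 loses 8 − 3 = 5. Product = 3·5 = 15.
At both Band 2: Station 1 loses 7 − 2 = 5 by deviating; Station 2 loses 8 − 0 = 8. Product = 5·8 = 40.
40 > 15, so both Band 2 is risk-dominant. Station 1's payoff there is 7.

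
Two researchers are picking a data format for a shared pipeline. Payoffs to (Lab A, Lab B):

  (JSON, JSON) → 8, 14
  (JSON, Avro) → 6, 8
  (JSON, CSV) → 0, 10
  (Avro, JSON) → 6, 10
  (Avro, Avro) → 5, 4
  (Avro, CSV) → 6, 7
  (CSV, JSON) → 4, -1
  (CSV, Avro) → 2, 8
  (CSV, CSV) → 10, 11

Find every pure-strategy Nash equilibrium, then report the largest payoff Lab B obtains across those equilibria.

14

Both JSON is a pure NE (Lab A: 8 ≥ 6; Lab B: 14 ≥ 10). Lab B gets 14.
Both CSV is a pure NE (Lab A: 10 ≥ 6; Lab B: 11 ≥ 8). Lab B gets 11.
Every other cell has a profitable deviation for at least one player. Highest of {14, 11} is 14.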